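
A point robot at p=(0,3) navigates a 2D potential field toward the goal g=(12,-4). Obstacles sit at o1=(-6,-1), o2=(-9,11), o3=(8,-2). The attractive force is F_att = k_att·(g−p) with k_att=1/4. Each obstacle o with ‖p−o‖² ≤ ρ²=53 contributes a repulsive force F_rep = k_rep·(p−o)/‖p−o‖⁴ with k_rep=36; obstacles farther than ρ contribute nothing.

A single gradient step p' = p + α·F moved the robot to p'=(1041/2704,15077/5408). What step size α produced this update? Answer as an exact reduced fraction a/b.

α = 1/8

F_att = 1/4·(g−p) = 1/4·(12,-7) = (3.0000,-1.7500)
o1: d²=52 ≤ ρ²=53; F_rep = 36·(6,4)/52² = (0.0799,0.0533)
o2: d²=145 > ρ²=53 → inactive
o3: d²=89 > ρ²=53 → inactive
F = F_att + ΣF_rep = (3.0799,-1.6967)
Δp = p'−p = (0.3850,-0.2121); α = Δx/Fx = (1041/2704) / (1041/338) = 1/8
check: Δy/Fy = (-1147/5408) / (-1147/676) = 1/8 ✓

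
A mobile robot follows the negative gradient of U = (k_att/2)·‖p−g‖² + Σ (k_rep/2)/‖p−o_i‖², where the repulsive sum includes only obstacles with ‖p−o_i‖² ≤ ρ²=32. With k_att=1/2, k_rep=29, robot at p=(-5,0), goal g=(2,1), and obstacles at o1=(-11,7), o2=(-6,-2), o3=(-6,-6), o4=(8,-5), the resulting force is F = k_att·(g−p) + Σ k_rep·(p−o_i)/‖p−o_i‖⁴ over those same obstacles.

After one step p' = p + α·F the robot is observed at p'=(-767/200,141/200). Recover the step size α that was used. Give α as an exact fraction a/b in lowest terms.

α = 1/4

F_att = 1/2·(g−p) = 1/2·(7,1) = (3.5000,0.5000)
o1: d²=85 > ρ²=32 → inactive
o2: d²=5 ≤ ρ²=32; F_rep = 29·(1,2)/5² = (1.1600,2.3200)
o3: d²=37 > ρ²=32 → inactive
o4: d²=194 > ρ²=32 → inactive
F = F_att + ΣF_rep = (4.6600,2.8200)
Δp = p'−p = (1.1650,0.7050); α = Δx/Fx = (233/200) / (233/50) = 1/4
check: Δy/Fy = (141/200) / (141/50) = 1/4 ✓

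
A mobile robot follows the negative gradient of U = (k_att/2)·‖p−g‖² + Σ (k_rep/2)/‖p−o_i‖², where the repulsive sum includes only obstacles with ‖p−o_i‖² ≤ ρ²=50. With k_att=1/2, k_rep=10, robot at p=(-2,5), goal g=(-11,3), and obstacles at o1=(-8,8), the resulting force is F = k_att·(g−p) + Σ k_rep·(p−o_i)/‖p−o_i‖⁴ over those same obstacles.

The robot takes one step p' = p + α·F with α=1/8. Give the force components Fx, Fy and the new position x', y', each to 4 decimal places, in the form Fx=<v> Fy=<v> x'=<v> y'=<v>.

Fx=-4.4704 Fy=-1.0148 x'=-2.5588 y'=4.8731

F_att = 1/2·(g−p) = 1/2·(-9,-2) = (-4.5000,-1.0000)
o1: d²=45 ≤ ρ²=50; F_rep = 10·(6,-3)/45² = (0.0296,-0.0148)
F = F_att + ΣF_rep = (-4.4704,-1.0148)
p' = p + 1/8·F = (-2.5588,4.8731)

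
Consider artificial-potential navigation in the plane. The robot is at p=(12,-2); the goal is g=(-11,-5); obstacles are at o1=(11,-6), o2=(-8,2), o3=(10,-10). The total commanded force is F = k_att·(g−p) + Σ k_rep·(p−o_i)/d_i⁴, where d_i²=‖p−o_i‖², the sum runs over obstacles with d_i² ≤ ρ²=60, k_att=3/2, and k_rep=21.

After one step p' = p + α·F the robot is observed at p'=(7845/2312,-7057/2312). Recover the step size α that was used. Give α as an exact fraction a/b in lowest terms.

F_att = 3/2·(g−p) = 3/2·(-23,-3) = (-34.5000,-4.5000)
o1: d²=17 ≤ ρ²=60; F_rep = 21·(1,4)/17² = (0.0727,0.2907)
o2: d²=416 > ρ²=60 → inactive
o3: d²=68 > ρ²=60 → inactive
F = F_att + ΣF_rep = (-34.4273,-4.2093)
Δp = p'−p = (-8.6068,-1.0523); α = Δx/Fx = (-19899/2312) / (-19899/578) = 1/4
check: Δy/Fy = (-2433/2312) / (-2433/578) = 1/4 ✓

α = 1/4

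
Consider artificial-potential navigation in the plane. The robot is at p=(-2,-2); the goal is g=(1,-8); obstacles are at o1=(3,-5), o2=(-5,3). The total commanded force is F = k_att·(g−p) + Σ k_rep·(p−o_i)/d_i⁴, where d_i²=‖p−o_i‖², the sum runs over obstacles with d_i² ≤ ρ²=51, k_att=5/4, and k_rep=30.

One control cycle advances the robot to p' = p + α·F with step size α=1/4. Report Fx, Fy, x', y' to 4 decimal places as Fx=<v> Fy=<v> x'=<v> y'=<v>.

F_att = 5/4·(g−p) = 5/4·(3,-6) = (3.7500,-7.5000)
o1: d²=34 ≤ ρ²=51; F_rep = 30·(-5,3)/34² = (-0.1298,0.0779)
o2: d²=34 ≤ ρ²=51; F_rep = 30·(3,-5)/34² = (0.0779,-0.1298)
F = F_att + ΣF_rep = (3.6981,-7.5519)
p' = p + 1/4·F = (-1.0755,-3.8880)

Fx=3.6981 Fy=-7.5519 x'=-1.0755 y'=-3.8880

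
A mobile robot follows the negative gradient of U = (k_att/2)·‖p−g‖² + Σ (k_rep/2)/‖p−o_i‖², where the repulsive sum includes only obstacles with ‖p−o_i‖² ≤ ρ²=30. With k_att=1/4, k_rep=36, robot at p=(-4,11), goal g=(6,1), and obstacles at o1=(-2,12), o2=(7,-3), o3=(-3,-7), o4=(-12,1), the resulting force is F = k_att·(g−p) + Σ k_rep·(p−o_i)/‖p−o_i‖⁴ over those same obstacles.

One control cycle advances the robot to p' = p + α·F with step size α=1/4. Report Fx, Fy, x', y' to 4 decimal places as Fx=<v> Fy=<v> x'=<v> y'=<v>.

F_att = 1/4·(g−p) = 1/4·(10,-10) = (2.5000,-2.5000)
o1: d²=5 ≤ ρ²=30; F_rep = 36·(-2,-1)/5² = (-2.8800,-1.4400)
o2: d²=317 > ρ²=30 → inactive
o3: d²=325 > ρ²=30 → inactive
o4: d²=164 > ρ²=30 → inactive
F = F_att + ΣF_rep = (-0.3800,-3.9400)
p' = p + 1/4·F = (-4.0950,10.0150)

Fx=-0.3800 Fy=-3.9400 x'=-4.0950 y'=10.0150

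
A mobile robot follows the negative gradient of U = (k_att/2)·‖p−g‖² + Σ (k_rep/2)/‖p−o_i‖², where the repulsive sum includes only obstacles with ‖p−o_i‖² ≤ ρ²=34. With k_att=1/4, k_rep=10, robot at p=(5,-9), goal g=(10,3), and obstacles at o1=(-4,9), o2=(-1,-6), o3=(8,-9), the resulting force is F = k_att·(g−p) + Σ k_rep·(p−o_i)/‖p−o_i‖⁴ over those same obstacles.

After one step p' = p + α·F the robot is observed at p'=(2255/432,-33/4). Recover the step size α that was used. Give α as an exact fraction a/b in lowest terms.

F_att = 1/4·(g−p) = 1/4·(5,12) = (1.2500,3.0000)
o1: d²=405 > ρ²=34 → inactive
o2: d²=45 > ρ²=34 → inactive
o3: d²=9 ≤ ρ²=34; F_rep = 10·(-3,0)/9² = (-0.3704,0.0000)
F = F_att + ΣF_rep = (0.8796,3.0000)
Δp = p'−p = (0.2199,0.7500); α = Δx/Fx = (95/432) / (95/108) = 1/4
check: Δy/Fy = (3/4) / (3) = 1/4 ✓

α = 1/4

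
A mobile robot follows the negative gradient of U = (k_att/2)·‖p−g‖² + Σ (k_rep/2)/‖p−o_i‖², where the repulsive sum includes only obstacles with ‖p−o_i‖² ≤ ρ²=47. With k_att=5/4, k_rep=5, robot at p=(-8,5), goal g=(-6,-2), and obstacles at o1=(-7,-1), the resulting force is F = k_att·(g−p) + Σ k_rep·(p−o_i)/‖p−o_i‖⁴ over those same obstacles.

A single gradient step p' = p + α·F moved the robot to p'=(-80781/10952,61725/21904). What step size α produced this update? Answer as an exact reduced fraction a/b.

F_att = 5/4·(g−p) = 5/4·(2,-7) = (2.5000,-8.7500)
o1: d²=37 ≤ ρ²=47; F_rep = 5·(-1,6)/37² = (-0.0037,0.0219)
F = F_att + ΣF_rep = (2.4963,-8.7281)
Δp = p'−p = (0.6241,-2.1820); α = Δx/Fx = (6835/10952) / (6835/2738) = 1/4
check: Δy/Fy = (-47795/21904) / (-47795/5476) = 1/4 ✓

α = 1/4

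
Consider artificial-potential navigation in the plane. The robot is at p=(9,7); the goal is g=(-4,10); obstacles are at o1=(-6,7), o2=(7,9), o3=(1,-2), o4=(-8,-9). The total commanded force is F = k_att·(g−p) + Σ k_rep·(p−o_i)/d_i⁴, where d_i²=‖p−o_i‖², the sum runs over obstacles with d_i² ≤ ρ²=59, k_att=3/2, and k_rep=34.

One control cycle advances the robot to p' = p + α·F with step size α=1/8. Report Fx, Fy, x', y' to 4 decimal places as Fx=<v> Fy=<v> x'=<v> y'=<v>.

Fx=-18.4375 Fy=3.4375 x'=6.6953 y'=7.4297

F_att = 3/2·(g−p) = 3/2·(-13,3) = (-19.5000,4.5000)
o1: d²=225 > ρ²=59 → inactive
o2: d²=8 ≤ ρ²=59; F_rep = 34·(2,-2)/8² = (1.0625,-1.0625)
o3: d²=145 > ρ²=59 → inactive
o4: d²=545 > ρ²=59 → inactive
F = F_att + ΣF_rep = (-18.4375,3.4375)
p' = p + 1/8·F = (6.6953,7.4297)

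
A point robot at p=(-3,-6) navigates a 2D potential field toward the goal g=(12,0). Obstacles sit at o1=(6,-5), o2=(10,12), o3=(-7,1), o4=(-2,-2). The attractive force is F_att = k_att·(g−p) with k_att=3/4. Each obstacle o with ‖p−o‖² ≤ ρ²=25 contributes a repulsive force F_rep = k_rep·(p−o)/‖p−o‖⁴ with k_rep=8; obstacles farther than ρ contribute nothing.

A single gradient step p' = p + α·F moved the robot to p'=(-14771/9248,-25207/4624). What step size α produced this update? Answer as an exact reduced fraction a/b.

F_att = 3/4·(g−p) = 3/4·(15,6) = (11.2500,4.5000)
o1: d²=82 > ρ²=25 → inactive
o2: d²=493 > ρ²=25 → inactive
o3: d²=65 > ρ²=25 → inactive
o4: d²=17 ≤ ρ²=25; F_rep = 8·(-1,-4)/17² = (-0.0277,-0.1107)
F = F_att + ΣF_rep = (11.2223,4.3893)
Δp = p'−p = (1.4028,0.5487); α = Δx/Fx = (12973/9248) / (12973/1156) = 1/8
check: Δy/Fy = (2537/4624) / (2537/578) = 1/8 ✓

α = 1/8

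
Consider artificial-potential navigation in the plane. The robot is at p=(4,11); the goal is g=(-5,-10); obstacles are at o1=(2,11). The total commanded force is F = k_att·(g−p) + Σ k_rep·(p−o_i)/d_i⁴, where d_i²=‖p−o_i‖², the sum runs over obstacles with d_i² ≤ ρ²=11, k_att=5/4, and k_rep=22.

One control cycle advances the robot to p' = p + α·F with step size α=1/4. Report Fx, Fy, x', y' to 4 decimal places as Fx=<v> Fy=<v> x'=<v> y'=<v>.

F_att = 5/4·(g−p) = 5/4·(-9,-21) = (-11.2500,-26.2500)
o1: d²=4 ≤ ρ²=11; F_rep = 22·(2,0)/4² = (2.7500,0.0000)
F = F_att + ΣF_rep = (-8.5000,-26.2500)
p' = p + 1/4·F = (1.8750,4.4375)

Fx=-8.5000 Fy=-26.2500 x'=1.8750 y'=4.4375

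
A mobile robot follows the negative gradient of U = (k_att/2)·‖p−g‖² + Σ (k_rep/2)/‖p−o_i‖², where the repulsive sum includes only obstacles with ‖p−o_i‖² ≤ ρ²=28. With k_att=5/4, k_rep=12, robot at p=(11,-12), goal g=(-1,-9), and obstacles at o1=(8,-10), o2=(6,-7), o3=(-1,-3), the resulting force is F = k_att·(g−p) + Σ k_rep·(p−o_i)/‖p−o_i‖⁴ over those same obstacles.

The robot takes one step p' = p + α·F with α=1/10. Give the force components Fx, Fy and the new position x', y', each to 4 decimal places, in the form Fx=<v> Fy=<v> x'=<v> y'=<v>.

Fx=-14.7870 Fy=3.6080 x'=9.5213 y'=-11.6392

F_att = 5/4·(g−p) = 5/4·(-12,3) = (-15.0000,3.7500)
o1: d²=13 ≤ ρ²=28; F_rep = 12·(3,-2)/13² = (0.2130,-0.1420)
o2: d²=50 > ρ²=28 → inactive
o3: d²=225 > ρ²=28 → inactive
F = F_att + ΣF_rep = (-14.7870,3.6080)
p' = p + 1/10·F = (9.5213,-11.6392)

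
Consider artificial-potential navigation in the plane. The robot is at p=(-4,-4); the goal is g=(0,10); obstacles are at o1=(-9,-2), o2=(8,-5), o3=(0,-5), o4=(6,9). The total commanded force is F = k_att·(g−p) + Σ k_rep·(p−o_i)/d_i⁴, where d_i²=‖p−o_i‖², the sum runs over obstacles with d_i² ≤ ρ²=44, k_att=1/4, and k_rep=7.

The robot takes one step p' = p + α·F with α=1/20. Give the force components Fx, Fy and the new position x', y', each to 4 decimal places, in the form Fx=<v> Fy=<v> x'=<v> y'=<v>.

F_att = 1/4·(g−p) = 1/4·(4,14) = (1.0000,3.5000)
o1: d²=29 ≤ ρ²=44; F_rep = 7·(5,-2)/29² = (0.0416,-0.0166)
o2: d²=145 > ρ²=44 → inactive
o3: d²=17 ≤ ρ²=44; F_rep = 7·(-4,1)/17² = (-0.0969,0.0242)
o4: d²=269 > ρ²=44 → inactive
F = F_att + ΣF_rep = (0.9447,3.5076)
p' = p + 1/20·F = (-3.9528,-3.8246)

Fx=0.9447 Fy=3.5076 x'=-3.9528 y'=-3.8246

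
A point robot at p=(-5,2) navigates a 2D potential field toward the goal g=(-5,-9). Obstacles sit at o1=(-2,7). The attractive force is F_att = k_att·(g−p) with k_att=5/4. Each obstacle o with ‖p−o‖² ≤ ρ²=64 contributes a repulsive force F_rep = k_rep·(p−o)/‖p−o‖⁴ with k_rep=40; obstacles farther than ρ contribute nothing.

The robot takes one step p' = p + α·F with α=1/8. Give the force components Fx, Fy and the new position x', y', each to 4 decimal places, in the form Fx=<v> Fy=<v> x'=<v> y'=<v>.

F_att = 5/4·(g−p) = 5/4·(0,-11) = (0.0000,-13.7500)
o1: d²=34 ≤ ρ²=64; F_rep = 40·(-3,-5)/34² = (-0.1038,-0.1730)
F = F_att + ΣF_rep = (-0.1038,-13.9230)
p' = p + 1/8·F = (-5.0130,0.2596)

Fx=-0.1038 Fy=-13.9230 x'=-5.0130 y'=0.2596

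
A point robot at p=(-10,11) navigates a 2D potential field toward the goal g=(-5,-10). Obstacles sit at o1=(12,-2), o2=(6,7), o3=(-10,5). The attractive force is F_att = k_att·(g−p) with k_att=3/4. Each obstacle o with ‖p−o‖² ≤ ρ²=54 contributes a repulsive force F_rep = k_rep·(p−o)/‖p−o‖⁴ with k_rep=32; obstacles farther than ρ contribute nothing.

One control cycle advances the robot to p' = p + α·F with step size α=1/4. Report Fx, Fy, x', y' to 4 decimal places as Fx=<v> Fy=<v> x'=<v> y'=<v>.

Fx=3.7500 Fy=-15.6019 x'=-9.0625 y'=7.0995

F_att = 3/4·(g−p) = 3/4·(5,-21) = (3.7500,-15.7500)
o1: d²=653 > ρ²=54 → inactive
o2: d²=272 > ρ²=54 → inactive
o3: d²=36 ≤ ρ²=54; F_rep = 32·(0,6)/36² = (0.0000,0.1481)
F = F_att + ΣF_rep = (3.7500,-15.6019)
p' = p + 1/4·F = (-9.0625,7.0995)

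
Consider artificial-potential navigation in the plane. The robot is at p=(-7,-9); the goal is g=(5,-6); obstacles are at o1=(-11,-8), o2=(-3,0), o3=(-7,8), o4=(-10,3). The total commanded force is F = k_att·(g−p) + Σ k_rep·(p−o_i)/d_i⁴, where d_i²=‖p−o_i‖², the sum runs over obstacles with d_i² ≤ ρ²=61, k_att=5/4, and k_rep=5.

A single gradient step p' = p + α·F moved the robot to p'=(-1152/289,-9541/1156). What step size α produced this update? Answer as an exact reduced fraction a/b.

F_att = 5/4·(g−p) = 5/4·(12,3) = (15.0000,3.7500)
o1: d²=17 ≤ ρ²=61; F_rep = 5·(4,-1)/17² = (0.0692,-0.0173)
o2: d²=97 > ρ²=61 → inactive
o3: d²=289 > ρ²=61 → inactive
o4: d²=153 > ρ²=61 → inactive
F = F_att + ΣF_rep = (15.0692,3.7327)
Δp = p'−p = (3.0138,0.7465); α = Δx/Fx = (871/289) / (4355/289) = 1/5
check: Δy/Fy = (863/1156) / (4315/1156) = 1/5 ✓

α = 1/5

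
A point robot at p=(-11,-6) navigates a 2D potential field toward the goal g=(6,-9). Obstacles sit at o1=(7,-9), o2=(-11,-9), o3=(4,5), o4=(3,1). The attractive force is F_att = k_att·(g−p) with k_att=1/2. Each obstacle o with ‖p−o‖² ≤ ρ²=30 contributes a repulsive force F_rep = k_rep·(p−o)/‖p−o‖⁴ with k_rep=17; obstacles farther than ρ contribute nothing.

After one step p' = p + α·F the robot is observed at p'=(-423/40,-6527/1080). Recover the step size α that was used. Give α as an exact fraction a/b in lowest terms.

α = 1/20

F_att = 1/2·(g−p) = 1/2·(17,-3) = (8.5000,-1.5000)
o1: d²=333 > ρ²=30 → inactive
o2: d²=9 ≤ ρ²=30; F_rep = 17·(0,3)/9² = (0.0000,0.6296)
o3: d²=346 > ρ²=30 → inactive
o4: d²=245 > ρ²=30 → inactive
F = F_att + ΣF_rep = (8.5000,-0.8704)
Δp = p'−p = (0.4250,-0.0435); α = Δx/Fx = (17/40) / (17/2) = 1/20
check: Δy/Fy = (-47/1080) / (-47/54) = 1/20 ✓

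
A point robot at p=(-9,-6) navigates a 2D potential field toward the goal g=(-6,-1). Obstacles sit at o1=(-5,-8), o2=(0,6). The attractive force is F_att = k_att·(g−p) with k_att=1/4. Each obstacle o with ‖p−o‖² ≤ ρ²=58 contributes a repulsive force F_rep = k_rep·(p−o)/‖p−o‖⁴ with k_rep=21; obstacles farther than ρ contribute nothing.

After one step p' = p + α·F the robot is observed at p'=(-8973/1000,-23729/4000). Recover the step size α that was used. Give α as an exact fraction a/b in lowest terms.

α = 1/20

F_att = 1/4·(g−p) = 1/4·(3,5) = (0.7500,1.2500)
o1: d²=20 ≤ ρ²=58; F_rep = 21·(-4,2)/20² = (-0.2100,0.1050)
o2: d²=225 > ρ²=58 → inactive
F = F_att + ΣF_rep = (0.5400,1.3550)
Δp = p'−p = (0.0270,0.0678); α = Δx/Fx = (27/1000) / (27/50) = 1/20
check: Δy/Fy = (271/4000) / (271/200) = 1/20 ✓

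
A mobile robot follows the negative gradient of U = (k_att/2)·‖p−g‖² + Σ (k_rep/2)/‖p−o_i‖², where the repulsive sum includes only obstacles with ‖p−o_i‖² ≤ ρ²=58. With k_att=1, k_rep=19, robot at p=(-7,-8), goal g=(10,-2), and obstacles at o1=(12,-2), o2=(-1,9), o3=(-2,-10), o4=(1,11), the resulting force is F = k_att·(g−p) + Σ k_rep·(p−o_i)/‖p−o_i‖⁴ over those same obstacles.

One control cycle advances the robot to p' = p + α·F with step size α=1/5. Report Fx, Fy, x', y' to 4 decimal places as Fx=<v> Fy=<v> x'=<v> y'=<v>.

Fx=16.8870 Fy=6.0452 x'=-3.6226 y'=-6.7910

F_att = 1·(g−p) = 1·(17,6) = (17.0000,6.0000)
o1: d²=397 > ρ²=58 → inactive
o2: d²=325 > ρ²=58 → inactive
o3: d²=29 ≤ ρ²=58; F_rep = 19·(-5,2)/29² = (-0.1130,0.0452)
o4: d²=425 > ρ²=58 → inactive
F = F_att + ΣF_rep = (16.8870,6.0452)
p' = p + 1/5·F = (-3.6226,-6.7910)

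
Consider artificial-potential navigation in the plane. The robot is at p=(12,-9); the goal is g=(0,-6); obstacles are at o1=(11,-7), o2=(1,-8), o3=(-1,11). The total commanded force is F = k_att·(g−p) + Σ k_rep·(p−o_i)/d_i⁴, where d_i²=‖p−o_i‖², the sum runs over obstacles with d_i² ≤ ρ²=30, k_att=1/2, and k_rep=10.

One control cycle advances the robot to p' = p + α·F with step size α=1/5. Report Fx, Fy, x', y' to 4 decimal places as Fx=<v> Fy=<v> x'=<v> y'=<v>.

Fx=-5.6000 Fy=0.7000 x'=10.8800 y'=-8.8600

F_att = 1/2·(g−p) = 1/2·(-12,3) = (-6.0000,1.5000)
o1: d²=5 ≤ ρ²=30; F_rep = 10·(1,-2)/5² = (0.4000,-0.8000)
o2: d²=122 > ρ²=30 → inactive
o3: d²=569 > ρ²=30 → inactive
F = F_att + ΣF_rep = (-5.6000,0.7000)
p' = p + 1/5·F = (10.8800,-8.8600)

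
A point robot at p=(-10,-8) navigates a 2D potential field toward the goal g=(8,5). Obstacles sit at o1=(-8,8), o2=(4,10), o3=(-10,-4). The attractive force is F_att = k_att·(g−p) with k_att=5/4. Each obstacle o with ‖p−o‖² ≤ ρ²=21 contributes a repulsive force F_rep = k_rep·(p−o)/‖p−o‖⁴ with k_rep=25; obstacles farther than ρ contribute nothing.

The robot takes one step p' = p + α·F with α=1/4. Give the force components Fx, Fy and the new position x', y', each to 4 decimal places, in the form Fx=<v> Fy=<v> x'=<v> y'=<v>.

Fx=22.5000 Fy=15.8594 x'=-4.3750 y'=-4.0352

F_att = 5/4·(g−p) = 5/4·(18,13) = (22.5000,16.2500)
o1: d²=260 > ρ²=21 → inactive
o2: d²=520 > ρ²=21 → inactive
o3: d²=16 ≤ ρ²=21; F_rep = 25·(0,-4)/16² = (0.0000,-0.3906)
F = F_att + ΣF_rep = (22.5000,15.8594)
p' = p + 1/4·F = (-4.3750,-4.0352)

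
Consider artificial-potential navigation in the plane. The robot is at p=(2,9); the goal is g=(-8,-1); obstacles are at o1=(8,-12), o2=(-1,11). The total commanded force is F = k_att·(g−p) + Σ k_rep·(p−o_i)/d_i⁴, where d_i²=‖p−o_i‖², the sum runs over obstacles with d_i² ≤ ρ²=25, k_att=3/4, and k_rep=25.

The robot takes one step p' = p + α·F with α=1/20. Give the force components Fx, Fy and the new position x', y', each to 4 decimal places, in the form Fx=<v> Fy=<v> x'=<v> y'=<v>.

Fx=-7.0562 Fy=-7.7959 x'=1.6472 y'=8.6102

F_att = 3/4·(g−p) = 3/4·(-10,-10) = (-7.5000,-7.5000)
o1: d²=477 > ρ²=25 → inactive
o2: d²=13 ≤ ρ²=25; F_rep = 25·(3,-2)/13² = (0.4438,-0.2959)
F = F_att + ΣF_rep = (-7.0562,-7.7959)
p' = p + 1/20·F = (1.6472,8.6102)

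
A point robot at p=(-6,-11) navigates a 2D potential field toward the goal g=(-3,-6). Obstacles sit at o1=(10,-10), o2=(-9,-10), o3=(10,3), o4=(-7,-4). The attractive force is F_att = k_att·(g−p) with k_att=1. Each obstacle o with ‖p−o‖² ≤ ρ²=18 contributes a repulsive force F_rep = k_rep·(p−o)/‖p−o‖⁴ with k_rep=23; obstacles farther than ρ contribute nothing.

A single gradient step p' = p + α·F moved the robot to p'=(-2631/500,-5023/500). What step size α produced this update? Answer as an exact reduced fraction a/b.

F_att = 1·(g−p) = 1·(3,5) = (3.0000,5.0000)
o1: d²=257 > ρ²=18 → inactive
o2: d²=10 ≤ ρ²=18; F_rep = 23·(3,-1)/10² = (0.6900,-0.2300)
o3: d²=452 > ρ²=18 → inactive
o4: d²=50 > ρ²=18 → inactive
F = F_att + ΣF_rep = (3.6900,4.7700)
Δp = p'−p = (0.7380,0.9540); α = Δx/Fx = (369/500) / (369/100) = 1/5
check: Δy/Fy = (477/500) / (477/100) = 1/5 ✓

α = 1/5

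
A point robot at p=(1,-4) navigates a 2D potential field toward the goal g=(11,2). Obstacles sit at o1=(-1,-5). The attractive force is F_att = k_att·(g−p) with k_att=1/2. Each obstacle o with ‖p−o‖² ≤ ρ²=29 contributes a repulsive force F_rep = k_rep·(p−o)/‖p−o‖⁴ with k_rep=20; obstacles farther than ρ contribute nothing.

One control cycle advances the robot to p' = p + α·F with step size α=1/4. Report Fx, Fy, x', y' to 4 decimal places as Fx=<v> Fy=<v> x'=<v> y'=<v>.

Fx=6.6000 Fy=3.8000 x'=2.6500 y'=-3.0500

F_att = 1/2·(g−p) = 1/2·(10,6) = (5.0000,3.0000)
o1: d²=5 ≤ ρ²=29; F_rep = 20·(2,1)/5² = (1.6000,0.8000)
F = F_att + ΣF_rep = (6.6000,3.8000)
p' = p + 1/4·F = (2.6500,-3.0500)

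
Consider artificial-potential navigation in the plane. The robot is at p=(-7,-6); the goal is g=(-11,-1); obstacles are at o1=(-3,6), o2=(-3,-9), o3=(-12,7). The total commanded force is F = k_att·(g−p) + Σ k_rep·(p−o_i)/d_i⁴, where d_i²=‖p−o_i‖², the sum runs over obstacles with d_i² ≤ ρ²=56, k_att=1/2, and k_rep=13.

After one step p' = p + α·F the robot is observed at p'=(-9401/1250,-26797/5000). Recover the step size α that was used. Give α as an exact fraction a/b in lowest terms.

F_att = 1/2·(g−p) = 1/2·(-4,5) = (-2.0000,2.5000)
o1: d²=160 > ρ²=56 → inactive
o2: d²=25 ≤ ρ²=56; F_rep = 13·(-4,3)/25² = (-0.0832,0.0624)
o3: d²=194 > ρ²=56 → inactive
F = F_att + ΣF_rep = (-2.0832,2.5624)
Δp = p'−p = (-0.5208,0.6406); α = Δx/Fx = (-651/1250) / (-1302/625) = 1/4
check: Δy/Fy = (3203/5000) / (3203/1250) = 1/4 ✓

α = 1/4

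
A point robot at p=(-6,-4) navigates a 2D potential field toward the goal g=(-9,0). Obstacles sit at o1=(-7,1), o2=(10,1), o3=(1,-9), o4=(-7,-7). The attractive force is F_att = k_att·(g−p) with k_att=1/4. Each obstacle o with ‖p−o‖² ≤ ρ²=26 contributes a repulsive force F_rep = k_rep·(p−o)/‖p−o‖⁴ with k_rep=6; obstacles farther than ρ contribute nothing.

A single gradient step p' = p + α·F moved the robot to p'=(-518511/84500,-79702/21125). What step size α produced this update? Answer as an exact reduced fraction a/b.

F_att = 1/4·(g−p) = 1/4·(-3,4) = (-0.7500,1.0000)
o1: d²=26 ≤ ρ²=26; F_rep = 6·(1,-5)/26² = (0.0089,-0.0444)
o2: d²=281 > ρ²=26 → inactive
o3: d²=74 > ρ²=26 → inactive
o4: d²=10 ≤ ρ²=26; F_rep = 6·(1,3)/10² = (0.0600,0.1800)
F = F_att + ΣF_rep = (-0.6811,1.1356)
Δp = p'−p = (-0.1362,0.2271); α = Δx/Fx = (-11511/84500) / (-11511/16900) = 1/5
check: Δy/Fy = (4798/21125) / (4798/4225) = 1/5 ✓

α = 1/5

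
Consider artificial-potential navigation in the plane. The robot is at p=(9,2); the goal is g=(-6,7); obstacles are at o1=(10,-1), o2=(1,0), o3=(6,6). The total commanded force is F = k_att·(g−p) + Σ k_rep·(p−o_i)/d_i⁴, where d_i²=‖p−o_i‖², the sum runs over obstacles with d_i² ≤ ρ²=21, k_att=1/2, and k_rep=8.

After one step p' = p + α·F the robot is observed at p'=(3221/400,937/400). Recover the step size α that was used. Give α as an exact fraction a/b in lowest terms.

α = 1/8

F_att = 1/2·(g−p) = 1/2·(-15,5) = (-7.5000,2.5000)
o1: d²=10 ≤ ρ²=21; F_rep = 8·(-1,3)/10² = (-0.0800,0.2400)
o2: d²=68 > ρ²=21 → inactive
o3: d²=25 > ρ²=21 → inactive
F = F_att + ΣF_rep = (-7.5800,2.7400)
Δp = p'−p = (-0.9475,0.3425); α = Δx/Fx = (-379/400) / (-379/50) = 1/8
check: Δy/Fy = (137/400) / (137/50) = 1/8 ✓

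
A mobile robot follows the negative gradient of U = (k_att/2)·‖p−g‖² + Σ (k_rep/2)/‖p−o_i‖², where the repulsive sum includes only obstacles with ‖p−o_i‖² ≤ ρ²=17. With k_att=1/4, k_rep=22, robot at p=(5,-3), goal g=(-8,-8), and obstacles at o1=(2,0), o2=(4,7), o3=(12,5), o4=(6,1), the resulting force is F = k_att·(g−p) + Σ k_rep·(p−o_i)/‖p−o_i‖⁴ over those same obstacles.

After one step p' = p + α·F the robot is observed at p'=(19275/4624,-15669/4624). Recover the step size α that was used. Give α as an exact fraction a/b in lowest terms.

α = 1/4

F_att = 1/4·(g−p) = 1/4·(-13,-5) = (-3.2500,-1.2500)
o1: d²=18 > ρ²=17 → inactive
o2: d²=101 > ρ²=17 → inactive
o3: d²=113 > ρ²=17 → inactive
o4: d²=17 ≤ ρ²=17; F_rep = 22·(-1,-4)/17² = (-0.0761,-0.3045)
F = F_att + ΣF_rep = (-3.3261,-1.5545)
Δp = p'−p = (-0.8315,-0.3886); α = Δx/Fx = (-3845/4624) / (-3845/1156) = 1/4
check: Δy/Fy = (-1797/4624) / (-1797/1156) = 1/4 ✓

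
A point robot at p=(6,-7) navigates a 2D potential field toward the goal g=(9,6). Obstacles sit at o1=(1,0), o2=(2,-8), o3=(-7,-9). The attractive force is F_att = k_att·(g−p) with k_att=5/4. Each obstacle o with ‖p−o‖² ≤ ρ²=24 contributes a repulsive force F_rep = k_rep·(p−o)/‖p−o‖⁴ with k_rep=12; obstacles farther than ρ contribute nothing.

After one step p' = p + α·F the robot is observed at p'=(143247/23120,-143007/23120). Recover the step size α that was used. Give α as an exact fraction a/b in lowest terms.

F_att = 5/4·(g−p) = 5/4·(3,13) = (3.7500,16.2500)
o1: d²=74 > ρ²=24 → inactive
o2: d²=17 ≤ ρ²=24; F_rep = 12·(4,1)/17² = (0.1661,0.0415)
o3: d²=173 > ρ²=24 → inactive
F = F_att + ΣF_rep = (3.9161,16.2915)
Δp = p'−p = (0.1958,0.8146); α = Δx/Fx = (4527/23120) / (4527/1156) = 1/20
check: Δy/Fy = (18833/23120) / (18833/1156) = 1/20 ✓

α = 1/20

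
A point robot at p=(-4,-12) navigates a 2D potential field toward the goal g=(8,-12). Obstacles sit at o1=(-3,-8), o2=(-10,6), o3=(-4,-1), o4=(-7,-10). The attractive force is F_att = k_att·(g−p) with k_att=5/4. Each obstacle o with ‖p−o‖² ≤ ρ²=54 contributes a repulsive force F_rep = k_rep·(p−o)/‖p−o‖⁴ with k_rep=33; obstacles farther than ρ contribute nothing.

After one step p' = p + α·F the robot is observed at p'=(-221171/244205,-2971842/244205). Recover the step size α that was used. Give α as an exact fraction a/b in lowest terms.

α = 1/5

F_att = 5/4·(g−p) = 5/4·(12,0) = (15.0000,0.0000)
o1: d²=17 ≤ ρ²=54; F_rep = 33·(-1,-4)/17² = (-0.1142,-0.4567)
o2: d²=360 > ρ²=54 → inactive
o3: d²=121 > ρ²=54 → inactive
o4: d²=13 ≤ ρ²=54; F_rep = 33·(3,-2)/13² = (0.5858,-0.3905)
F = F_att + ΣF_rep = (15.4716,-0.8473)
Δp = p'−p = (3.0943,-0.1695); α = Δx/Fx = (755649/244205) / (755649/48841) = 1/5
check: Δy/Fy = (-41382/244205) / (-41382/48841) = 1/5 ✓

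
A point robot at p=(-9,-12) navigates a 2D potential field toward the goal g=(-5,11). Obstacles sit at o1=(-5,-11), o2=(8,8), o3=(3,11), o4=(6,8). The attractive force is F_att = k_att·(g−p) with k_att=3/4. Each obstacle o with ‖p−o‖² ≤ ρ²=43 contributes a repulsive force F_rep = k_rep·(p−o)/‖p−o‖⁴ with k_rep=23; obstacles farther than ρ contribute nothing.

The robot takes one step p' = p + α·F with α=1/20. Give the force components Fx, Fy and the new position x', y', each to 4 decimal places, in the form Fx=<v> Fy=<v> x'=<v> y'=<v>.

F_att = 3/4·(g−p) = 3/4·(4,23) = (3.0000,17.2500)
o1: d²=17 ≤ ρ²=43; F_rep = 23·(-4,-1)/17² = (-0.3183,-0.0796)
o2: d²=689 > ρ²=43 → inactive
o3: d²=673 > ρ²=43 → inactive
o4: d²=625 > ρ²=43 → inactive
F = F_att + ΣF_rep = (2.6817,17.1704)
p' = p + 1/20·F = (-8.8659,-11.1415)

Fx=2.6817 Fy=17.1704 x'=-8.8659 y'=-11.1415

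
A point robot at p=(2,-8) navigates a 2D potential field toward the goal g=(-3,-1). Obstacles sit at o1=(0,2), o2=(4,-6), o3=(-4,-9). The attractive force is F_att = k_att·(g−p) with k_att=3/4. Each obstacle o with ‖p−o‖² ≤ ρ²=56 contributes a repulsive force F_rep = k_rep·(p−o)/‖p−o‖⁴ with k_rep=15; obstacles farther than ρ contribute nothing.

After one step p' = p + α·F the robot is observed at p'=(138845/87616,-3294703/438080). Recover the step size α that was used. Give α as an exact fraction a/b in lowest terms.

F_att = 3/4·(g−p) = 3/4·(-5,7) = (-3.7500,5.2500)
o1: d²=104 > ρ²=56 → inactive
o2: d²=8 ≤ ρ²=56; F_rep = 15·(-2,-2)/8² = (-0.4688,-0.4688)
o3: d²=37 ≤ ρ²=56; F_rep = 15·(6,1)/37² = (0.0657,0.0110)
F = F_att + ΣF_rep = (-4.1530,4.7922)
Δp = p'−p = (-0.4153,0.4792); α = Δx/Fx = (-36387/87616) / (-181935/43808) = 1/10
check: Δy/Fy = (209937/438080) / (209937/43808) = 1/10 ✓

α = 1/10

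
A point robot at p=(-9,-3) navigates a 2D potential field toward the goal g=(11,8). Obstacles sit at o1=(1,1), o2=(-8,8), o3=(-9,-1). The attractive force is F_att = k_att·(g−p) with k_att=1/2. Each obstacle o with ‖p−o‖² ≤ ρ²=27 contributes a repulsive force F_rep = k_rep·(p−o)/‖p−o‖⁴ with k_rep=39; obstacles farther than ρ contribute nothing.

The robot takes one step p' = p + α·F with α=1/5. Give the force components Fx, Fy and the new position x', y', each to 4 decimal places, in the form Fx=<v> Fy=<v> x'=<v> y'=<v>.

F_att = 1/2·(g−p) = 1/2·(20,11) = (10.0000,5.5000)
o1: d²=116 > ρ²=27 → inactive
o2: d²=122 > ρ²=27 → inactive
o3: d²=4 ≤ ρ²=27; F_rep = 39·(0,-2)/4² = (0.0000,-4.8750)
F = F_att + ΣF_rep = (10.0000,0.6250)
p' = p + 1/5·F = (-7.0000,-2.8750)

Fx=10.0000 Fy=0.6250 x'=-7.0000 y'=-2.8750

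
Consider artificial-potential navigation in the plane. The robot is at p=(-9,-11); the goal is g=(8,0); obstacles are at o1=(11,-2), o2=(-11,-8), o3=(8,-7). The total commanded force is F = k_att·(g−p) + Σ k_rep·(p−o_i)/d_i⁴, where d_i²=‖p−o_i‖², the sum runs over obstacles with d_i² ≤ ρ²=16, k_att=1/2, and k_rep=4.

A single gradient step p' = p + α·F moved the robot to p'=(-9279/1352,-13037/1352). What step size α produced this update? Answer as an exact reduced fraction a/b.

α = 1/4

F_att = 1/2·(g−p) = 1/2·(17,11) = (8.5000,5.5000)
o1: d²=481 > ρ²=16 → inactive
o2: d²=13 ≤ ρ²=16; F_rep = 4·(2,-3)/13² = (0.0473,-0.0710)
o3: d²=305 > ρ²=16 → inactive
F = F_att + ΣF_rep = (8.5473,5.4290)
Δp = p'−p = (2.1368,1.3572); α = Δx/Fx = (2889/1352) / (2889/338) = 1/4
check: Δy/Fy = (1835/1352) / (1835/338) = 1/4 ✓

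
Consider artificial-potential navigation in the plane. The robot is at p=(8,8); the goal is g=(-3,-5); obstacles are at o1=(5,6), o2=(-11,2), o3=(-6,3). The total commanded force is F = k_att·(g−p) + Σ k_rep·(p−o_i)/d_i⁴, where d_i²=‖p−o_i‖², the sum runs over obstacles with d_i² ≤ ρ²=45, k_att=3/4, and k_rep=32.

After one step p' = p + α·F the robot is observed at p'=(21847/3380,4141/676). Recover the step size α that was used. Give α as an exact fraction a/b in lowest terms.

F_att = 3/4·(g−p) = 3/4·(-11,-13) = (-8.2500,-9.7500)
o1: d²=13 ≤ ρ²=45; F_rep = 32·(3,2)/13² = (0.5680,0.3787)
o2: d²=397 > ρ²=45 → inactive
o3: d²=221 > ρ²=45 → inactive
F = F_att + ΣF_rep = (-7.6820,-9.3713)
Δp = p'−p = (-1.5364,-1.8743); α = Δx/Fx = (-5193/3380) / (-5193/676) = 1/5
check: Δy/Fy = (-1267/676) / (-6335/676) = 1/5 ✓

α = 1/5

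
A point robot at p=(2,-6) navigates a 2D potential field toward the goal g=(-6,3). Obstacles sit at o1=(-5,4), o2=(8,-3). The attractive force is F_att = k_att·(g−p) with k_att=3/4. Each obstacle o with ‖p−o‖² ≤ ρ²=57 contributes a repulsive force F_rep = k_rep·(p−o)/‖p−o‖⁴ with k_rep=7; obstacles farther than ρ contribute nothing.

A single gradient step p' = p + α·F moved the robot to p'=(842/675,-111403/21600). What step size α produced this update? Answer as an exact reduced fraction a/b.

F_att = 3/4·(g−p) = 3/4·(-8,9) = (-6.0000,6.7500)
o1: d²=149 > ρ²=57 → inactive
o2: d²=45 ≤ ρ²=57; F_rep = 7·(-6,-3)/45² = (-0.0207,-0.0104)
F = F_att + ΣF_rep = (-6.0207,6.7396)
Δp = p'−p = (-0.7526,0.8425); α = Δx/Fx = (-508/675) / (-4064/675) = 1/8
check: Δy/Fy = (18197/21600) / (18197/2700) = 1/8 ✓

α = 1/8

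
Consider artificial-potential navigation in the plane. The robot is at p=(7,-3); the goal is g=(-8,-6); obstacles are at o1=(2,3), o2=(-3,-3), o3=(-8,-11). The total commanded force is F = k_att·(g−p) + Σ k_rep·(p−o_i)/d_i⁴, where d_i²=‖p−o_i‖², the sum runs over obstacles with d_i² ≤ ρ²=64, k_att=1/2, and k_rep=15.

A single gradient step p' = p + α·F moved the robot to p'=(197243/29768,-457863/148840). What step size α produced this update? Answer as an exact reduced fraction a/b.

α = 1/20

F_att = 1/2·(g−p) = 1/2·(-15,-3) = (-7.5000,-1.5000)
o1: d²=61 ≤ ρ²=64; F_rep = 15·(5,-6)/61² = (0.0202,-0.0242)
o2: d²=100 > ρ²=64 → inactive
o3: d²=289 > ρ²=64 → inactive
F = F_att + ΣF_rep = (-7.4798,-1.5242)
Δp = p'−p = (-0.3740,-0.0762); α = Δx/Fx = (-11133/29768) / (-55665/7442) = 1/20
check: Δy/Fy = (-11343/148840) / (-11343/7442) = 1/20 ✓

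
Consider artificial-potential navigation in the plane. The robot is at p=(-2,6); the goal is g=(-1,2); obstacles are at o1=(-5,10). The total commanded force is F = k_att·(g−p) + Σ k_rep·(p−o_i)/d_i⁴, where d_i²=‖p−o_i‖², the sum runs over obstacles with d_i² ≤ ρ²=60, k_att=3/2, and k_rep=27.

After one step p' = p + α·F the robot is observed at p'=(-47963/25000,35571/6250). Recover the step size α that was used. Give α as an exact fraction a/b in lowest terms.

α = 1/20

F_att = 3/2·(g−p) = 3/2·(1,-4) = (1.5000,-6.0000)
o1: d²=25 ≤ ρ²=60; F_rep = 27·(3,-4)/25² = (0.1296,-0.1728)
F = F_att + ΣF_rep = (1.6296,-6.1728)
Δp = p'−p = (0.0815,-0.3086); α = Δx/Fx = (2037/25000) / (2037/1250) = 1/20
check: Δy/Fy = (-1929/6250) / (-3858/625) = 1/20 ✓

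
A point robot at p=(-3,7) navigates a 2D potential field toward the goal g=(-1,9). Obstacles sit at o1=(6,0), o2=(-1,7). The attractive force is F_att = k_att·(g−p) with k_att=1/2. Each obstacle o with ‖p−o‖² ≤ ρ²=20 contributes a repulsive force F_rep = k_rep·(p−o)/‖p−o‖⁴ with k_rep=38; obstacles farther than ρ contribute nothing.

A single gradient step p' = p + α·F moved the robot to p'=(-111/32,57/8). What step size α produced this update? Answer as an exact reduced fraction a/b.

F_att = 1/2·(g−p) = 1/2·(2,2) = (1.0000,1.0000)
o1: d²=130 > ρ²=20 → inactive
o2: d²=4 ≤ ρ²=20; F_rep = 38·(-2,0)/4² = (-4.7500,0.0000)
F = F_att + ΣF_rep = (-3.7500,1.0000)
Δp = p'−p = (-0.4688,0.1250); α = Δx/Fx = (-15/32) / (-15/4) = 1/8
check: Δy/Fy = (1/8) / (1) = 1/8 ✓

α = 1/8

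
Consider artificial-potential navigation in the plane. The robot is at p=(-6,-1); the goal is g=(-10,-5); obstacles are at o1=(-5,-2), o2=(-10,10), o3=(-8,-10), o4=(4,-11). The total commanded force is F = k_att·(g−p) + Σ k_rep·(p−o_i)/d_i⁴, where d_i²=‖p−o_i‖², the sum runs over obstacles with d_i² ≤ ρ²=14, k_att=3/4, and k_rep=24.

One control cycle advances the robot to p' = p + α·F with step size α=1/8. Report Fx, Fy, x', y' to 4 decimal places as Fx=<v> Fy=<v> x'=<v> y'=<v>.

F_att = 3/4·(g−p) = 3/4·(-4,-4) = (-3.0000,-3.0000)
o1: d²=2 ≤ ρ²=14; F_rep = 24·(-1,1)/2² = (-6.0000,6.0000)
o2: d²=137 > ρ²=14 → inactive
o3: d²=85 > ρ²=14 → inactive
o4: d²=200 > ρ²=14 → inactive
F = F_att + ΣF_rep = (-9.0000,3.0000)
p' = p + 1/8·F = (-7.1250,-0.6250)

Fx=-9.0000 Fy=3.0000 x'=-7.1250 y'=-0.6250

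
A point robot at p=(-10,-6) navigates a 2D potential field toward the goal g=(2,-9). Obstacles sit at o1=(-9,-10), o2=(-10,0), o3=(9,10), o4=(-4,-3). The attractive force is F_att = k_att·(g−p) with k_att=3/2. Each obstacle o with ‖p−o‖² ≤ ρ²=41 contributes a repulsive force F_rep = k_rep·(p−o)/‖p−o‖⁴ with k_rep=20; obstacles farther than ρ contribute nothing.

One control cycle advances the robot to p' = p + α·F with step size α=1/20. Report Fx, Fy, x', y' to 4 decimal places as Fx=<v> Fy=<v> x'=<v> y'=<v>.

Fx=17.9308 Fy=-4.3158 x'=-9.1035 y'=-6.2158

F_att = 3/2·(g−p) = 3/2·(12,-3) = (18.0000,-4.5000)
o1: d²=17 ≤ ρ²=41; F_rep = 20·(-1,4)/17² = (-0.0692,0.2768)
o2: d²=36 ≤ ρ²=41; F_rep = 20·(0,-6)/36² = (0.0000,-0.0926)
o3: d²=617 > ρ²=41 → inactive
o4: d²=45 > ρ²=41 → inactive
F = F_att + ΣF_rep = (17.9308,-4.3158)
p' = p + 1/20·F = (-9.1035,-6.2158)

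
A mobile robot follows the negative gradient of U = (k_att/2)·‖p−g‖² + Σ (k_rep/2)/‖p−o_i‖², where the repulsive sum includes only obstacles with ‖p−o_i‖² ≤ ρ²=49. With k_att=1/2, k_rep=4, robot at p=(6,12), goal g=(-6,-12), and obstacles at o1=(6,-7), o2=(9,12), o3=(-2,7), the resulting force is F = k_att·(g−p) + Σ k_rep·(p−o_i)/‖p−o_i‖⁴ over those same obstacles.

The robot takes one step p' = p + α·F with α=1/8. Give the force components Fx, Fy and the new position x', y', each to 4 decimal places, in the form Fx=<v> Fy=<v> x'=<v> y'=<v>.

F_att = 1/2·(g−p) = 1/2·(-12,-24) = (-6.0000,-12.0000)
o1: d²=361 > ρ²=49 → inactive
o2: d²=9 ≤ ρ²=49; F_rep = 4·(-3,0)/9² = (-0.1481,0.0000)
o3: d²=89 > ρ²=49 → inactive
F = F_att + ΣF_rep = (-6.1481,-12.0000)
p' = p + 1/8·F = (5.2315,10.5000)

Fx=-6.1481 Fy=-12.0000 x'=5.2315 y'=10.5000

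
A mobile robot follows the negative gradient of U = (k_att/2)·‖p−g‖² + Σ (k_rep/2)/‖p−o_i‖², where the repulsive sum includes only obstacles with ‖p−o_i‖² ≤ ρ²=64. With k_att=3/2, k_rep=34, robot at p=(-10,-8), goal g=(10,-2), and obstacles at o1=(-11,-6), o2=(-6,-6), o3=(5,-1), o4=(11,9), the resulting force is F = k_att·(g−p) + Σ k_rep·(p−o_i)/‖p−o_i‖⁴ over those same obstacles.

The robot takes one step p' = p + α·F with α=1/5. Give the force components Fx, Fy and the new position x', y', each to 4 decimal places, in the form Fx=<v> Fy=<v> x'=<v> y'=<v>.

Fx=31.0200 Fy=6.1100 x'=-3.7960 y'=-6.7780

F_att = 3/2·(g−p) = 3/2·(20,6) = (30.0000,9.0000)
o1: d²=5 ≤ ρ²=64; F_rep = 34·(1,-2)/5² = (1.3600,-2.7200)
o2: d²=20 ≤ ρ²=64; F_rep = 34·(-4,-2)/20² = (-0.3400,-0.1700)
o3: d²=274 > ρ²=64 → inactive
o4: d²=730 > ρ²=64 → inactive
F = F_att + ΣF_rep = (31.0200,6.1100)
p' = p + 1/5·F = (-3.7960,-6.7780)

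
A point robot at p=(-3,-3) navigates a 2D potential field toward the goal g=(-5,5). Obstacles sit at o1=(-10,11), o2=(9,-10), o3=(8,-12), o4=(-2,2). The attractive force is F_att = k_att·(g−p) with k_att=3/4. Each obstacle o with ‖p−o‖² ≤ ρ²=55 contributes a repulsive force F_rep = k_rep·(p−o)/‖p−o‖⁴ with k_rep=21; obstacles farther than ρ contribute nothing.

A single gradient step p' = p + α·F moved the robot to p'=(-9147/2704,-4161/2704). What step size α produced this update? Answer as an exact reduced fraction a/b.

α = 1/4

F_att = 3/4·(g−p) = 3/4·(-2,8) = (-1.5000,6.0000)
o1: d²=245 > ρ²=55 → inactive
o2: d²=193 > ρ²=55 → inactive
o3: d²=202 > ρ²=55 → inactive
o4: d²=26 ≤ ρ²=55; F_rep = 21·(-1,-5)/26² = (-0.0311,-0.1553)
F = F_att + ΣF_rep = (-1.5311,5.8447)
Δp = p'−p = (-0.3828,1.4612); α = Δx/Fx = (-1035/2704) / (-1035/676) = 1/4
check: Δy/Fy = (3951/2704) / (3951/676) = 1/4 ✓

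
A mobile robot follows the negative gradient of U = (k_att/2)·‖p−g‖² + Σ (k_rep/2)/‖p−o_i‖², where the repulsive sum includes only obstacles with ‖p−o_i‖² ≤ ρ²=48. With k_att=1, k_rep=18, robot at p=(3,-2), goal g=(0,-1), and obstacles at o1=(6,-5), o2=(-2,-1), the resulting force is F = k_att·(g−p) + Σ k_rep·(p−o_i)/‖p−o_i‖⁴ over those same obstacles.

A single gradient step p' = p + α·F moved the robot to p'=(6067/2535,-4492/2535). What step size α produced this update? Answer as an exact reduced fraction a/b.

α = 1/5

F_att = 1·(g−p) = 1·(-3,1) = (-3.0000,1.0000)
o1: d²=18 ≤ ρ²=48; F_rep = 18·(-3,3)/18² = (-0.1667,0.1667)
o2: d²=26 ≤ ρ²=48; F_rep = 18·(5,-1)/26² = (0.1331,-0.0266)
F = F_att + ΣF_rep = (-3.0335,1.1400)
Δp = p'−p = (-0.6067,0.2280); α = Δx/Fx = (-1538/2535) / (-1538/507) = 1/5
check: Δy/Fy = (578/2535) / (578/507) = 1/5 ✓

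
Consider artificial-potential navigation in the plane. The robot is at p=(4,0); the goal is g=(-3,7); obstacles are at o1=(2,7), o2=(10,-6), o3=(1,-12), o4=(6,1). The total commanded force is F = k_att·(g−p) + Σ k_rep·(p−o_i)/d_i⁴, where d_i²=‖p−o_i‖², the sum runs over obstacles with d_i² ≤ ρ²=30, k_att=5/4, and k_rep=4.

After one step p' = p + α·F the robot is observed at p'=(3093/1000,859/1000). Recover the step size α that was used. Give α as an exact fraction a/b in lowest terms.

α = 1/10

F_att = 5/4·(g−p) = 5/4·(-7,7) = (-8.7500,8.7500)
o1: d²=53 > ρ²=30 → inactive
o2: d²=72 > ρ²=30 → inactive
o3: d²=153 > ρ²=30 → inactive
o4: d²=5 ≤ ρ²=30; F_rep = 4·(-2,-1)/5² = (-0.3200,-0.1600)
F = F_att + ΣF_rep = (-9.0700,8.5900)
Δp = p'−p = (-0.9070,0.8590); α = Δx/Fx = (-907/1000) / (-907/100) = 1/10
check: Δy/Fy = (859/1000) / (859/100) = 1/10 ✓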